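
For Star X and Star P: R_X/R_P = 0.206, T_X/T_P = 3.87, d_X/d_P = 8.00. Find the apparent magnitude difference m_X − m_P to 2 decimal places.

2.07

L_X/L_P = (0.206)²(3.87)⁴ = 9.519.
F_X/F_P = (L_X/L_P)/(d_X/d_P)² = 9.519/64.00 = 0.1487.
m_X − m_P = −2.5 log₁₀(0.1487) = 2.07.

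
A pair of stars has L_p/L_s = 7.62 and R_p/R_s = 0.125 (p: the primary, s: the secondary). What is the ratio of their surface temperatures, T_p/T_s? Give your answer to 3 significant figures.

4.70

L ∝ R²T⁴ gives T ∝ (L/R²)^(1/4), so
T_p/T_s = (7.62 / 0.125²)^(1/4) = (487.7)^(1/4) = 4.699.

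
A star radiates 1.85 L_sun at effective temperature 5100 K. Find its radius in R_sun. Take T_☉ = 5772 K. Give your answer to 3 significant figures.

R/R_☉ = √(L/L_☉) / (T/T_☉)² = √(1.85) / (0.8836)²
       = 1.360 / 0.7807 = 1.742.

1.74 R_sun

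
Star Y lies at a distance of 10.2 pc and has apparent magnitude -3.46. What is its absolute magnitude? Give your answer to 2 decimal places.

-3.50

M = m − 5 log₁₀(d/10 pc) = -3.46 − 5 log₁₀(10.2/10)
  = -3.46 − 5 × 0.009 = -3.46 − 0.04 = -3.50.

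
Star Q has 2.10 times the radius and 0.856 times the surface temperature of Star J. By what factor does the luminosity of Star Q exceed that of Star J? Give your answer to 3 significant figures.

From the Stefan–Boltzmann law, L ∝ R²T⁴, so
L_Q/L_J = (R_Q/R_J)² (T_Q/T_J)⁴ = (2.10)² × (0.856)⁴ = 4.410 × 0.5369 = 2.368.

2.37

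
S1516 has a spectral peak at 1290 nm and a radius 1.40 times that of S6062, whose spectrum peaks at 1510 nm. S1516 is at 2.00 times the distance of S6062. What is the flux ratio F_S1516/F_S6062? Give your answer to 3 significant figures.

Wien's law: T_S1516/T_S6062 = λ_S6062/λ_S1516 = 1510/1290 = 1.171.
L_S1516/L_S6062 = (R_S1516/R_S6062)²(T_S1516/T_S6062)⁴ = (1.40)²(1.171)⁴ = 3.680.
F_S1516/F_S6062 = (L_S1516/L_S6062)/(d_S1516/d_S6062)² = 3.680/(2.00)² = 0.9199.

0.920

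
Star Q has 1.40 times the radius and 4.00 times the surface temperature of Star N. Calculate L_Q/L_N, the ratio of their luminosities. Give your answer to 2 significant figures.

5.0×10^2

From the Stefan–Boltzmann law, L ∝ R²T⁴, so
L_Q/L_N = (R_Q/R_N)² (T_Q/T_N)⁴ = (1.40)² × (4.00)⁴ = 1.960 × 256.0 = 501.8.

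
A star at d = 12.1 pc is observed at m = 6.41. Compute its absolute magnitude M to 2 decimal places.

M = m − 5 log₁₀(d/10 pc) = 6.41 − 5 log₁₀(12.1/10)
  = 6.41 − 5 × 0.083 = 6.41 − 0.41 = 6.00.

6.00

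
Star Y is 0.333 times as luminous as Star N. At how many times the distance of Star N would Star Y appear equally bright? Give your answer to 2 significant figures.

Equal flux requires L_Y/d_Y² = L_N/d_N², so d_Y/d_N = √(L_Y/L_N)
= √(0.333) = 0.5771.

0.58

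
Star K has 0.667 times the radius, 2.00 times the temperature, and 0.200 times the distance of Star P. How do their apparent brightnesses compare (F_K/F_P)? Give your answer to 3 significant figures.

178

L_K/L_P = (R_K/R_P)²(T_K/T_P)⁴ = (0.667)² × (2.00)⁴ = 7.118.
F_K/F_P = (L_K/L_P)/(d_K/d_P)² = 7.118 / (0.200)² = 178.0.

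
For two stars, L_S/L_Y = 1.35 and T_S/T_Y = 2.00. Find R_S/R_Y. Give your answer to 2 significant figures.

0.29

L ∝ R²T⁴ gives R ∝ √L / T², so
R_S/R_Y = √(1.35) / (2.00)² = 1.162 / 4.000 = 0.2905.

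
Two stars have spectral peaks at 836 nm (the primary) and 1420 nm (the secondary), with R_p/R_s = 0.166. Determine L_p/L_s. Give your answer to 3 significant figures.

0.229

Wien's law gives T ∝ 1/λ_max, so T_p/T_s = λ_s/λ_p = 1420/836 = 1.699.
Then L ∝ R²T⁴ gives L_p/L_s = (0.166)² × (1.699)⁴ = 0.02756 × 8.324 = 0.2294.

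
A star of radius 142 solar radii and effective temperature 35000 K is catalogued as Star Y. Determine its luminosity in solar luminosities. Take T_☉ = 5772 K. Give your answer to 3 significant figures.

2.73×10^7 solar luminosities

L/L_☉ = (R/R_☉)² (T/T_☉)⁴ = (142)² × (35000/5772)⁴
       = 2.016×10^4 × (6.064)⁴ = 2.016×10^4 × 1352 = 2.726×10^7.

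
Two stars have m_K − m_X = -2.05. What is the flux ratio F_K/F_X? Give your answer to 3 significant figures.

6.61

F_K/F_X = 10^(−(m_K − m_X)/2.5) = 10^(2.05/2.5) = 10^0.820 = 6.607.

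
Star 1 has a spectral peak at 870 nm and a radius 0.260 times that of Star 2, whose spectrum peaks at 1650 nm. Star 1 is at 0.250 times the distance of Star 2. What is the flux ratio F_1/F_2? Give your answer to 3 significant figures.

14.0

Wien's law: T_1/T_2 = λ_2/λ_1 = 1650/870 = 1.897.
L_1/L_2 = (R_1/R_2)²(T_1/T_2)⁴ = (0.260)²(1.897)⁴ = 0.8746.
F_1/F_2 = (L_1/L_2)/(d_1/d_2)² = 0.8746/(0.250)² = 13.99.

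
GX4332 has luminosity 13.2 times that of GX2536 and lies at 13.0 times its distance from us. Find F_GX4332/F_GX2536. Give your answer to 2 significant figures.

F = L/(4πd²), so F_GX4332/F_GX2536 = (L_GX4332/L_GX2536) / (d_GX4332/d_GX2536)²
= 13.2 / (13.0)² = 13.2 / 169.0 = 0.07811.

0.078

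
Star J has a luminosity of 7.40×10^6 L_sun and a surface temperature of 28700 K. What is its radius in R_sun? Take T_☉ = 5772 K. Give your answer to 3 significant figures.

R/R_☉ = √(L/L_☉) / (T/T_☉)² = √(7.40×10^6) / (4.972)²
       = 2720 / 24.72 = 110.0.

110 R_sun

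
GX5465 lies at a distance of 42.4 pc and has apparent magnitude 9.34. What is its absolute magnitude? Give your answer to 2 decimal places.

6.20

M = m − 5 log₁₀(d/10 pc) = 9.34 − 5 log₁₀(42.4/10)
  = 9.34 − 5 × 0.627 = 9.34 − 3.14 = 6.20.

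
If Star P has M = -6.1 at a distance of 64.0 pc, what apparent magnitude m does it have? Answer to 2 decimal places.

-2.07

m = M + 5 log₁₀(d/10 pc) = -6.1 + 5 log₁₀(64.0/10)
  = -6.1 + 5 × 0.806 = -6.1 + 4.03 = -2.07.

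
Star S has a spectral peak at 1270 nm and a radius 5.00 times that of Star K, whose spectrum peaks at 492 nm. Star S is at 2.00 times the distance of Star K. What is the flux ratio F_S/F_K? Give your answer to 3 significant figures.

0.141

Wien's law: T_S/T_K = λ_K/λ_S = 492/1270 = 0.3874.
L_S/L_K = (R_S/R_K)²(T_S/T_K)⁴ = (5.00)²(0.3874)⁴ = 0.5631.
F_S/F_K = (L_S/L_K)/(d_S/d_K)² = 0.5631/(2.00)² = 0.1408.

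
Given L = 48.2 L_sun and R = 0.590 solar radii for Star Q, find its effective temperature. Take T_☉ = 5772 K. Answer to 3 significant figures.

T/T_☉ = (L/L_☉)^(1/4) / (R/R_☉)^(1/2)
T = 5772 × (48.2)^(1/4) / √(0.590) = 5772 × 2.635 / 0.7681 = 1.980×10^4 K.

1.98×10^4 K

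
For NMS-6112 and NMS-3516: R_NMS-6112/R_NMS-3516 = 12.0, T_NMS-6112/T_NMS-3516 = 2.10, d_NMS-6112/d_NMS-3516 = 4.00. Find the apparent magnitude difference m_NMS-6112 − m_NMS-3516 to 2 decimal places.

L_NMS-6112/L_NMS-3516 = (12.0)²(2.10)⁴ = 2801.
F_NMS-6112/F_NMS-3516 = (L_NMS-6112/L_NMS-3516)/(d_NMS-6112/d_NMS-3516)² = 2801/16.00 = 175.0.
m_NMS-6112 − m_NMS-3516 = −2.5 log₁₀(175.0) = -5.61.

-5.61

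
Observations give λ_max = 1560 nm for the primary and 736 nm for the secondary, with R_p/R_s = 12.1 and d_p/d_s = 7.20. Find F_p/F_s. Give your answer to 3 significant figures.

Wien's law: T_p/T_s = λ_s/λ_p = 736/1560 = 0.4718.
L_p/L_s = (R_p/R_s)²(T_p/T_s)⁴ = (12.1)²(0.4718)⁴ = 7.254.
F_p/F_s = (L_p/L_s)/(d_p/d_s)² = 7.254/(7.20)² = 0.1399.

0.140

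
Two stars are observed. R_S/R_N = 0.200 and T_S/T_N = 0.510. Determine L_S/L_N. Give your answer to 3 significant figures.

From the Stefan–Boltzmann law, L ∝ R²T⁴, so
L_S/L_N = (R_S/R_N)² (T_S/T_N)⁴ = (0.200)² × (0.510)⁴ = 0.04000 × 0.06765 = 0.002706.

0.00271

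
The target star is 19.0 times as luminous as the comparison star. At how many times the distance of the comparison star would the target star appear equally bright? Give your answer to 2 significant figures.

4.4

Equal flux requires L_t/d_t² = L_c/d_c², so d_t/d_c = √(L_t/L_c)
= √(19.0) = 4.359.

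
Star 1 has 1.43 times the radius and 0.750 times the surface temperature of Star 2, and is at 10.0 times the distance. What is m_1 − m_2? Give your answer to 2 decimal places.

5.47

L_1/L_2 = (1.43)²(0.750)⁴ = 0.6470.
F_1/F_2 = (L_1/L_2)/(d_1/d_2)² = 0.6470/100.0 = 0.006470.
m_1 − m_2 = −2.5 log₁₀(0.006470) = 5.47.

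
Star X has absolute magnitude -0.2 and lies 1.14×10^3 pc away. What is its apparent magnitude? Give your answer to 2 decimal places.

10.08

m = M + 5 log₁₀(d/10 pc) = -0.2 + 5 log₁₀(1.14×10^3/10)
  = -0.2 + 5 × 2.057 = -0.2 + 10.28 = 10.08.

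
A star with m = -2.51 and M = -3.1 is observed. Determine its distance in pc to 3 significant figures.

m − M = 5 log₁₀(d/10 pc)
-2.51 − (-3.1) = 0.59 = 5 log₁₀(d/10)
d = 10 × 10^(0.59/5) = 10 × 10^0.118 = 13.12 pc.

13.1 pc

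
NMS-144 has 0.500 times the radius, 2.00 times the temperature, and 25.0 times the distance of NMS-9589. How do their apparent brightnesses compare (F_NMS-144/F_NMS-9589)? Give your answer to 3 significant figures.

L_NMS-144/L_NMS-9589 = (R_NMS-144/R_NMS-9589)²(T_NMS-144/T_NMS-9589)⁴ = (0.500)² × (2.00)⁴ = 4.000.
F_NMS-144/F_NMS-9589 = (L_NMS-144/L_NMS-9589)/(d_NMS-144/d_NMS-9589)² = 4.000 / (25.0)² = 0.006400.

0.00640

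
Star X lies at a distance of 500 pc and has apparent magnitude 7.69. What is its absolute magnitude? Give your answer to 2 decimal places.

-0.80

M = m − 5 log₁₀(d/10 pc) = 7.69 − 5 log₁₀(500/10)
  = 7.69 − 5 × 1.699 = 7.69 − 8.49 = -0.80.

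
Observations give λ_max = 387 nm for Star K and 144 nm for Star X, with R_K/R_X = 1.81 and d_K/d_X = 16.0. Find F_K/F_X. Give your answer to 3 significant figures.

2.45×10^-4

Wien's law: T_K/T_X = λ_X/λ_K = 144/387 = 0.3721.
L_K/L_X = (R_K/R_X)²(T_K/T_X)⁴ = (1.81)²(0.3721)⁴ = 0.06280.
F_K/F_X = (L_K/L_X)/(d_K/d_X)² = 0.06280/(16.0)² = 2.453×10^-4.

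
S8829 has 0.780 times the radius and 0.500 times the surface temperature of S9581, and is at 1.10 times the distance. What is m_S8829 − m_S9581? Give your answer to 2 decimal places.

3.76

L_S8829/L_S9581 = (0.780)²(0.500)⁴ = 0.03803.
F_S8829/F_S9581 = (L_S8829/L_S9581)/(d_S8829/d_S9581)² = 0.03803/1.210 = 0.03143.
m_S8829 − m_S9581 = −2.5 log₁₀(0.03143) = 3.76.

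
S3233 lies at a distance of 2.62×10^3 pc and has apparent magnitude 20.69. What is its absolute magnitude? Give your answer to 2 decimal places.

8.60

M = m − 5 log₁₀(d/10 pc) = 20.69 − 5 log₁₀(2.62×10^3/10)
  = 20.69 − 5 × 2.418 = 20.69 − 12.09 = 8.60.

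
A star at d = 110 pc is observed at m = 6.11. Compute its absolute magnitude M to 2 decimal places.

0.90

M = m − 5 log₁₀(d/10 pc) = 6.11 − 5 log₁₀(110/10)
  = 6.11 − 5 × 1.041 = 6.11 − 5.21 = 0.90.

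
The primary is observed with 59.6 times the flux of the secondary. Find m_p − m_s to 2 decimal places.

m_p − m_s = −2.5 log₁₀(F_p/F_s) = −2.5 log₁₀(59.6) = −2.5 × (1.775) = -4.438.

-4.44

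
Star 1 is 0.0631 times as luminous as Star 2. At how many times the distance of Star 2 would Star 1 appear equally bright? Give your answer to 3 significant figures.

0.251

Equal flux requires L_1/d_1² = L_2/d_2², so d_1/d_2 = √(L_1/L_2)
= √(0.0631) = 0.2512.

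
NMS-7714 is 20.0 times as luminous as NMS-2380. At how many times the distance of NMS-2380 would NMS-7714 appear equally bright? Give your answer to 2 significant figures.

Equal flux requires L_NMS-7714/d_NMS-7714² = L_NMS-2380/d_NMS-2380², so d_NMS-7714/d_NMS-2380 = √(L_NMS-7714/L_NMS-2380)
= √(20.0) = 4.472.

4.5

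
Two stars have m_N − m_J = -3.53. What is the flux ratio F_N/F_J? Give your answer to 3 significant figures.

25.8

F_N/F_J = 10^(−(m_N − m_J)/2.5) = 10^(3.53/2.5) = 10^1.412 = 25.82.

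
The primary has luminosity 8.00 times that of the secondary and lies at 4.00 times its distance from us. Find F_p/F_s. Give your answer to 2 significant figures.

0.50

F = L/(4πd²), so F_p/F_s = (L_p/L_s) / (d_p/d_s)²
= 8.00 / (4.00)² = 8.00 / 16.00 = 0.5000.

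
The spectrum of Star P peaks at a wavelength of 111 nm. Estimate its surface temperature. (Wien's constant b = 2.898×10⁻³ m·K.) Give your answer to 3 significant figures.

2.61×10^4 K

T = b/λ_max = 2.898×10⁻³ / (111×10⁻⁹) = 2.611×10^4 K.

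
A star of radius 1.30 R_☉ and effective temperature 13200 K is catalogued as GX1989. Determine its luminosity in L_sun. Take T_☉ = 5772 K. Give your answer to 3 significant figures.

L/L_☉ = (R/R_☉)² (T/T_☉)⁴ = (1.30)² × (13200/5772)⁴
       = 1.690 × (2.287)⁴ = 1.690 × 27.35 = 46.23.

46.2 L_sun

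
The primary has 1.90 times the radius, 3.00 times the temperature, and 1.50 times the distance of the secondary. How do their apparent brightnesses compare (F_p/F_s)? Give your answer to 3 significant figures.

L_p/L_s = (R_p/R_s)²(T_p/T_s)⁴ = (1.90)² × (3.00)⁴ = 292.4.
F_p/F_s = (L_p/L_s)/(d_p/d_s)² = 292.4 / (1.50)² = 130.0.

130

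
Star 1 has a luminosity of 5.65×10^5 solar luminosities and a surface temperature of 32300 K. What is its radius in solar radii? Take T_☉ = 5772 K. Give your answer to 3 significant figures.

24.0 solar radii

R/R_☉ = √(L/L_☉) / (T/T_☉)² = √(5.65×10^5) / (5.596)²
       = 751.7 / 31.31 = 24.00.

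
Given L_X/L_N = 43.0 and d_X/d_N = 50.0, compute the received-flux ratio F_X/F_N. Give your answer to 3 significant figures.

0.0172

F = L/(4πd²), so F_X/F_N = (L_X/L_N) / (d_X/d_N)²
= 43.0 / (50.0)² = 43.0 / 2500 = 0.01720.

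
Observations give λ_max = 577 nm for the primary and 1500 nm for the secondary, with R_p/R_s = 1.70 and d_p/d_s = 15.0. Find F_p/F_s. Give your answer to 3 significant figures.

0.587

Wien's law: T_p/T_s = λ_s/λ_p = 1500/577 = 2.600.
L_p/L_s = (R_p/R_s)²(T_p/T_s)⁴ = (1.70)²(2.600)⁴ = 132.0.
F_p/F_s = (L_p/L_s)/(d_p/d_s)² = 132.0/(15.0)² = 0.5866.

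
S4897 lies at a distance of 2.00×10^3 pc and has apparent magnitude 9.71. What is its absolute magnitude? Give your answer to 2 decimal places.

M = m − 5 log₁₀(d/10 pc) = 9.71 − 5 log₁₀(2.00×10^3/10)
  = 9.71 − 5 × 2.301 = 9.71 − 11.51 = -1.80.

-1.80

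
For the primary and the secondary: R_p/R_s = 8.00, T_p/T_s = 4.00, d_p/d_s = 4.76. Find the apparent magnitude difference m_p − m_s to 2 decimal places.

-7.15

L_p/L_s = (8.00)²(4.00)⁴ = 1.638×10^4.
F_p/F_s = (L_p/L_s)/(d_p/d_s)² = 1.638×10^4/22.66 = 723.1.
m_p − m_s = −2.5 log₁₀(723.1) = -7.15.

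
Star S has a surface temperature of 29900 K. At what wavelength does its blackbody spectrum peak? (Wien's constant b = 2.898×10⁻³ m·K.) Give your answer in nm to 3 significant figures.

λ_max = b/T = 2.898×10⁻³ / 29900 = 9.69×10^-8 m = 96.92 nm.

96.9 nm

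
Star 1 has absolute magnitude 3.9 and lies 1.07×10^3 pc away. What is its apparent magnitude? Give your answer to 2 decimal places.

14.05

m = M + 5 log₁₀(d/10 pc) = 3.9 + 5 log₁₀(1.07×10^3/10)
  = 3.9 + 5 × 2.029 = 3.9 + 10.15 = 14.05.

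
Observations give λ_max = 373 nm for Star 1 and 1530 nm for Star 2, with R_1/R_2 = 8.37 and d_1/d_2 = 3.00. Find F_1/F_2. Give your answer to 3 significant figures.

2.20×10^3

Wien's law: T_1/T_2 = λ_2/λ_1 = 1530/373 = 4.102.
L_1/L_2 = (R_1/R_2)²(T_1/T_2)⁴ = (8.37)²(4.102)⁴ = 1.983×10^4.
F_1/F_2 = (L_1/L_2)/(d_1/d_2)² = 1.983×10^4/(3.00)² = 2204.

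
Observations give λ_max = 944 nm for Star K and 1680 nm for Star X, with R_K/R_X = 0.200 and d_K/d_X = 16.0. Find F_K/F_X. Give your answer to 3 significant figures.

Wien's law: T_K/T_X = λ_X/λ_K = 1680/944 = 1.780.
L_K/L_X = (R_K/R_X)²(T_K/T_X)⁴ = (0.200)²(1.780)⁴ = 0.4012.
F_K/F_X = (L_K/L_X)/(d_K/d_X)² = 0.4012/(16.0)² = 0.001567.

0.00157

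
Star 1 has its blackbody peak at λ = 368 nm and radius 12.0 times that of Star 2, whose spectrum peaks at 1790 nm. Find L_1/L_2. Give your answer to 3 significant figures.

Wien's law gives T ∝ 1/λ_max, so T_1/T_2 = λ_2/λ_1 = 1790/368 = 4.864.
Then L ∝ R²T⁴ gives L_1/L_2 = (12.0)² × (4.864)⁴ = 144.0 × 559.8 = 8.061×10^4.

8.06×10^4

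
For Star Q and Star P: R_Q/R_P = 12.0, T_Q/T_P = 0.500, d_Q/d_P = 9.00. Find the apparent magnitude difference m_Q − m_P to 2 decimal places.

L_Q/L_P = (12.0)²(0.500)⁴ = 9.000.
F_Q/F_P = (L_Q/L_P)/(d_Q/d_P)² = 9.000/81.00 = 0.1111.
m_Q − m_P = −2.5 log₁₀(0.1111) = 2.39.

2.39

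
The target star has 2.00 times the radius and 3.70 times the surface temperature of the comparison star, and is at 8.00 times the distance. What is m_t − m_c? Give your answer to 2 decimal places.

L_t/L_c = (2.00)²(3.70)⁴ = 749.7.
F_t/F_c = (L_t/L_c)/(d_t/d_c)² = 749.7/64.00 = 11.71.
m_t − m_c = −2.5 log₁₀(11.71) = -2.67.

-2.67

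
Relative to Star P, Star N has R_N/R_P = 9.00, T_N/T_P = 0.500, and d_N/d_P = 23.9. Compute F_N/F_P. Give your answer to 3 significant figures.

0.00886

L_N/L_P = (R_N/R_P)²(T_N/T_P)⁴ = (9.00)² × (0.500)⁴ = 5.062.
F_N/F_P = (L_N/L_P)/(d_N/d_P)² = 5.062 / (23.9)² = 0.008863.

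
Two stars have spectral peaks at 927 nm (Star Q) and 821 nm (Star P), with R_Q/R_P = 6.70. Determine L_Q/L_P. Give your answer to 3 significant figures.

Wien's law gives T ∝ 1/λ_max, so T_Q/T_P = λ_P/λ_Q = 821/927 = 0.8857.
Then L ∝ R²T⁴ gives L_Q/L_P = (6.70)² × (0.8857)⁴ = 44.89 × 0.6153 = 27.62.

27.6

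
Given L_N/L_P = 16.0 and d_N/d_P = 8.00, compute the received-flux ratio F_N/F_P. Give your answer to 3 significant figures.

0.250

F = L/(4πd²), so F_N/F_P = (L_N/L_P) / (d_N/d_P)²
= 16.0 / (8.00)² = 16.0 / 64.00 = 0.2500.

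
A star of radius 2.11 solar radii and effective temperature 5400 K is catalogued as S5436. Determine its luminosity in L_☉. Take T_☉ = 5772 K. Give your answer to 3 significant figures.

L/L_☉ = (R/R_☉)² (T/T_☉)⁴ = (2.11)² × (5400/5772)⁴
       = 4.452 × (0.9356)⁴ = 4.452 × 0.7661 = 3.411.

3.41 L_☉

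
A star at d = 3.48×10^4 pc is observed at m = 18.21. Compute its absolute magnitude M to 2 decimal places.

M = m − 5 log₁₀(d/10 pc) = 18.21 − 5 log₁₀(3.48×10^4/10)
  = 18.21 − 5 × 3.542 = 18.21 − 17.71 = 0.50.

0.50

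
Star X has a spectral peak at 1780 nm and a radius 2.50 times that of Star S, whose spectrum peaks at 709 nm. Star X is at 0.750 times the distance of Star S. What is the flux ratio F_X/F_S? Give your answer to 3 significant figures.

Wien's law: T_X/T_S = λ_S/λ_X = 709/1780 = 0.3983.
L_X/L_S = (R_X/R_S)²(T_X/T_S)⁴ = (2.50)²(0.3983)⁴ = 0.1573.
F_X/F_S = (L_X/L_S)/(d_X/d_S)² = 0.1573/(0.750)² = 0.2797.

0.280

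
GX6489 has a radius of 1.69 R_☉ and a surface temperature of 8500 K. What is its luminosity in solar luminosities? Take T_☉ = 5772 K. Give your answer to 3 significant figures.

13.4 solar luminosities

L/L_☉ = (R/R_☉)² (T/T_☉)⁴ = (1.69)² × (8500/5772)⁴
       = 2.856 × (1.473)⁴ = 2.856 × 4.703 = 13.43.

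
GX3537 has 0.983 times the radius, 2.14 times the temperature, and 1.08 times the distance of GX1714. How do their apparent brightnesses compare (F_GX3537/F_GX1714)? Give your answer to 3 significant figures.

17.4

L_GX3537/L_GX1714 = (R_GX3537/R_GX1714)²(T_GX3537/T_GX1714)⁴ = (0.983)² × (2.14)⁴ = 20.27.
F_GX3537/F_GX1714 = (L_GX3537/L_GX1714)/(d_GX3537/d_GX1714)² = 20.27 / (1.08)² = 17.37.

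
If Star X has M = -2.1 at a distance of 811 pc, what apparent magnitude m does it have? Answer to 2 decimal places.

m = M + 5 log₁₀(d/10 pc) = -2.1 + 5 log₁₀(811/10)
  = -2.1 + 5 × 1.909 = -2.1 + 9.55 = 7.45.

7.45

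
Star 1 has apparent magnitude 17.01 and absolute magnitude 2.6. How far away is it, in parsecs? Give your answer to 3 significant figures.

7.62×10^3 pc

m − M = 5 log₁₀(d/10 pc)
17.01 − (2.6) = 14.41 = 5 log₁₀(d/10)
d = 10 × 10^(14.41/5) = 10 × 10^2.882 = 7621 pc.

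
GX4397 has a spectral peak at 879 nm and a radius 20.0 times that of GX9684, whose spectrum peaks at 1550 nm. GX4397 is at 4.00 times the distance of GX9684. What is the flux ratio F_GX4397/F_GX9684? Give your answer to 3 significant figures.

242

Wien's law: T_GX4397/T_GX9684 = λ_GX9684/λ_GX4397 = 1550/879 = 1.763.
L_GX4397/L_GX9684 = (R_GX4397/R_GX9684)²(T_GX4397/T_GX9684)⁴ = (20.0)²(1.763)⁴ = 3868.
F_GX4397/F_GX9684 = (L_GX4397/L_GX9684)/(d_GX4397/d_GX9684)² = 3868/(4.00)² = 241.7.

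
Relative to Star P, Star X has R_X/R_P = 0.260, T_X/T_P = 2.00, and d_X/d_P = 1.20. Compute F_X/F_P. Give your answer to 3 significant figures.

L_X/L_P = (R_X/R_P)²(T_X/T_P)⁴ = (0.260)² × (2.00)⁴ = 1.082.
F_X/F_P = (L_X/L_P)/(d_X/d_P)² = 1.082 / (1.20)² = 0.7511.

0.751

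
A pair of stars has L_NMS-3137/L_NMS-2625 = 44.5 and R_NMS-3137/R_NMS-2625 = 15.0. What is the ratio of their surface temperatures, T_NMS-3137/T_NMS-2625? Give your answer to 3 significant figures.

0.667

L ∝ R²T⁴ gives T ∝ (L/R²)^(1/4), so
T_NMS-3137/T_NMS-2625 = (44.5 / 15.0²)^(1/4) = (0.1978)^(1/4) = 0.6669.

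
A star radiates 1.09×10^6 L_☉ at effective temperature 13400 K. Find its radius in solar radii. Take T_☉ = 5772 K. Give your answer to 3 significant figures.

R/R_☉ = √(L/L_☉) / (T/T_☉)² = √(1.09×10^6) / (2.322)²
       = 1044 / 5.390 = 193.7.

194 solar radii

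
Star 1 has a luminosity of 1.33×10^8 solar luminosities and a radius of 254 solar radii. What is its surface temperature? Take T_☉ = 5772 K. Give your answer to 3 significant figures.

T/T_☉ = (L/L_☉)^(1/4) / (R/R_☉)^(1/2)
T = 5772 × (1.33×10^8)^(1/4) / √(254) = 5772 × 107.4 / 15.94 = 3.889×10^4 K.

3.89×10^4 K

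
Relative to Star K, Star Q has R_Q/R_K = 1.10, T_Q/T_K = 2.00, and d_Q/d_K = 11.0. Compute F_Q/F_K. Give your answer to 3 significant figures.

0.160

L_Q/L_K = (R_Q/R_K)²(T_Q/T_K)⁴ = (1.10)² × (2.00)⁴ = 19.36.
F_Q/F_K = (L_Q/L_K)/(d_Q/d_K)² = 19.36 / (11.0)² = 0.1600.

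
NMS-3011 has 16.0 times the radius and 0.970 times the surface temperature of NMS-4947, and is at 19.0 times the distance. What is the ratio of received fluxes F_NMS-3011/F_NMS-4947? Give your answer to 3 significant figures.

L_NMS-3011/L_NMS-4947 = (R_NMS-3011/R_NMS-4947)²(T_NMS-3011/T_NMS-4947)⁴ = (16.0)² × (0.970)⁴ = 226.6.
F_NMS-3011/F_NMS-4947 = (L_NMS-3011/L_NMS-4947)/(d_NMS-3011/d_NMS-4947)² = 226.6 / (19.0)² = 0.6278.

0.628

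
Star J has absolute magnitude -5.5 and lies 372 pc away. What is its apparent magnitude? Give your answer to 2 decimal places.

2.35

m = M + 5 log₁₀(d/10 pc) = -5.5 + 5 log₁₀(372/10)
  = -5.5 + 5 × 1.571 = -5.5 + 7.85 = 2.35.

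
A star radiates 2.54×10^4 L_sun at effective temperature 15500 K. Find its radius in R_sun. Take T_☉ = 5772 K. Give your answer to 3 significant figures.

22.1 R_sun

R/R_☉ = √(L/L_☉) / (T/T_☉)² = √(2.54×10^4) / (2.685)²
       = 159.4 / 7.211 = 22.10.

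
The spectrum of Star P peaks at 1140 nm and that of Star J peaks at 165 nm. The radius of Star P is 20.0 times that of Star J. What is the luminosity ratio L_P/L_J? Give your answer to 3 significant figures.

0.176

Wien's law gives T ∝ 1/λ_max, so T_P/T_J = λ_J/λ_P = 165/1140 = 0.1447.
Then L ∝ R²T⁴ gives L_P/L_J = (20.0)² × (0.1447)⁴ = 400.0 × 4.389×10^-4 = 0.1755.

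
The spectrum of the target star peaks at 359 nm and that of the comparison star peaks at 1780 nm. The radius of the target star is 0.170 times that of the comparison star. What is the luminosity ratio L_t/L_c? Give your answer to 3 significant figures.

17.5

Wien's law gives T ∝ 1/λ_max, so T_t/T_c = λ_c/λ_t = 1780/359 = 4.958.
Then L ∝ R²T⁴ gives L_t/L_c = (0.170)² × (4.958)⁴ = 0.02890 × 604.4 = 17.47.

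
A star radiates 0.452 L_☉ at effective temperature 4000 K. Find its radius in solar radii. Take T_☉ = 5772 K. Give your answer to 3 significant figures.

R/R_☉ = √(L/L_☉) / (T/T_☉)² = √(0.452) / (0.6930)²
       = 0.6723 / 0.4802 = 1.400.

1.40 solar radii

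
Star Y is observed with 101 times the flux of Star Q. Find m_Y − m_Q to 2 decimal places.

-5.01

m_Y − m_Q = −2.5 log₁₀(F_Y/F_Q) = −2.5 log₁₀(101) = −2.5 × (2.004) = -5.011.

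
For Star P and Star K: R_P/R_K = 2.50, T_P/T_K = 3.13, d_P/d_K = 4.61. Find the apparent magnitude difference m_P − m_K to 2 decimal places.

-3.63

L_P/L_K = (2.50)²(3.13)⁴ = 599.9.
F_P/F_K = (L_P/L_K)/(d_P/d_K)² = 599.9/21.25 = 28.23.
m_P − m_K = −2.5 log₁₀(28.23) = -3.63.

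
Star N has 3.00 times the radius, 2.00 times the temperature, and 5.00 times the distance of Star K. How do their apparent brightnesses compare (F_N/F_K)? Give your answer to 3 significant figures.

5.76

L_N/L_K = (R_N/R_K)²(T_N/T_K)⁴ = (3.00)² × (2.00)⁴ = 144.0.
F_N/F_K = (L_N/L_K)/(d_N/d_K)² = 144.0 / (5.00)² = 5.760.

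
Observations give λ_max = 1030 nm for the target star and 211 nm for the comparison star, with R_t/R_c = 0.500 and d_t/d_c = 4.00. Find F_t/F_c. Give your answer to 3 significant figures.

Wien's law: T_t/T_c = λ_c/λ_t = 211/1030 = 0.2049.
L_t/L_c = (R_t/R_c)²(T_t/T_c)⁴ = (0.500)²(0.2049)⁴ = 4.403×10^-4.
F_t/F_c = (L_t/L_c)/(d_t/d_c)² = 4.403×10^-4/(4.00)² = 2.752×10^-5.

2.75×10^-5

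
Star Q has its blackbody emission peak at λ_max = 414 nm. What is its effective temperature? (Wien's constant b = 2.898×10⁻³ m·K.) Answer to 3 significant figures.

7.00×10^3 K

T = b/λ_max = 2.898×10⁻³ / (414×10⁻⁹) = 7000 K.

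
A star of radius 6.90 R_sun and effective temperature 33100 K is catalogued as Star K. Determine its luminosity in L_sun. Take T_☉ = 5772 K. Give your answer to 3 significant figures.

L/L_☉ = (R/R_☉)² (T/T_☉)⁴ = (6.90)² × (33100/5772)⁴
       = 47.61 × (5.735)⁴ = 47.61 × 1081 = 5.149×10^4.

5.15×10^4 L_sun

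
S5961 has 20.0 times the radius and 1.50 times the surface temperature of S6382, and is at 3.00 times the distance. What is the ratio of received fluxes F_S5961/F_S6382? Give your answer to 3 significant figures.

225

L_S5961/L_S6382 = (R_S5961/R_S6382)²(T_S5961/T_S6382)⁴ = (20.0)² × (1.50)⁴ = 2025.
F_S5961/F_S6382 = (L_S5961/L_S6382)/(d_S5961/d_S6382)² = 2025 / (3.00)² = 225.0.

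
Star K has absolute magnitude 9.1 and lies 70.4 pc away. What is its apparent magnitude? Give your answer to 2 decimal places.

13.34

m = M + 5 log₁₀(d/10 pc) = 9.1 + 5 log₁₀(70.4/10)
  = 9.1 + 5 × 0.848 = 9.1 + 4.24 = 13.34.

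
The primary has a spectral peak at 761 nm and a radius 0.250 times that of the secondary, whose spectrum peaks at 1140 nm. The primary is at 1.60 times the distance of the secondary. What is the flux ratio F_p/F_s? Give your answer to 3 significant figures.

0.123

Wien's law: T_p/T_s = λ_s/λ_p = 1140/761 = 1.498.
L_p/L_s = (R_p/R_s)²(T_p/T_s)⁴ = (0.250)²(1.498)⁴ = 0.3147.
F_p/F_s = (L_p/L_s)/(d_p/d_s)² = 0.3147/(1.60)² = 0.1229.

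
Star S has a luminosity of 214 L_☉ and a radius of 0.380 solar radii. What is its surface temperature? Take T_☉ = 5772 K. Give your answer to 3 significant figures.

3.58×10^4 K

T/T_☉ = (L/L_☉)^(1/4) / (R/R_☉)^(1/2)
T = 5772 × (214)^(1/4) / √(0.380) = 5772 × 3.825 / 0.6164 = 3.581×10^4 K.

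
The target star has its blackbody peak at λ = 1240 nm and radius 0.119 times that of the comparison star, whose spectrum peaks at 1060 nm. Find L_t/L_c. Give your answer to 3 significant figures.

0.00756

Wien's law gives T ∝ 1/λ_max, so T_t/T_c = λ_c/λ_t = 1060/1240 = 0.8548.
Then L ∝ R²T⁴ gives L_t/L_c = (0.119)² × (0.8548)⁴ = 0.01416 × 0.5340 = 0.007562.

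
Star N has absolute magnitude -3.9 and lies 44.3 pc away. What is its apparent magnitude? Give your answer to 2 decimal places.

m = M + 5 log₁₀(d/10 pc) = -3.9 + 5 log₁₀(44.3/10)
  = -3.9 + 5 × 0.646 = -3.9 + 3.23 = -0.67.

-0.67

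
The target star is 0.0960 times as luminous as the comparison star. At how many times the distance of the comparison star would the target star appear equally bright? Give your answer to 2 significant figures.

Equal flux requires L_t/d_t² = L_c/d_c², so d_t/d_c = √(L_t/L_c)
= √(0.0960) = 0.3098.

0.31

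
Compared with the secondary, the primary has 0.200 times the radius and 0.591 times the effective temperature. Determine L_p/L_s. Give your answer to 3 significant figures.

0.00488

From the Stefan–Boltzmann law, L ∝ R²T⁴, so
L_p/L_s = (R_p/R_s)² (T_p/T_s)⁴ = (0.200)² × (0.591)⁴ = 0.04000 × 0.1220 = 0.004880.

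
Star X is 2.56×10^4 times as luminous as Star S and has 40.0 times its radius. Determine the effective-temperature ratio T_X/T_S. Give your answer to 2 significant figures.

L ∝ R²T⁴ gives T ∝ (L/R²)^(1/4), so
T_X/T_S = (2.56×10^4 / 40.0²)^(1/4) = (16.00)^(1/4) = 2.000.

2.0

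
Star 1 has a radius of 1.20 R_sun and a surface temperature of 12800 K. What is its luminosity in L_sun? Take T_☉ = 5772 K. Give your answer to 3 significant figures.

L/L_☉ = (R/R_☉)² (T/T_☉)⁴ = (1.20)² × (12800/5772)⁴
       = 1.440 × (2.218)⁴ = 1.440 × 24.18 = 34.83.

34.8 L_sun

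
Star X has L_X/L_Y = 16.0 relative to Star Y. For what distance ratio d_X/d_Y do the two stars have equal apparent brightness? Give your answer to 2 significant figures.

4.0

Equal flux requires L_X/d_X² = L_Y/d_Y², so d_X/d_Y = √(L_X/L_Y)
= √(16.0) = 4.000.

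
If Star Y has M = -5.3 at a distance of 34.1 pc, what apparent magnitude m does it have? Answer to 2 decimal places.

m = M + 5 log₁₀(d/10 pc) = -5.3 + 5 log₁₀(34.1/10)
  = -5.3 + 5 × 0.533 = -5.3 + 2.66 = -2.64.

-2.64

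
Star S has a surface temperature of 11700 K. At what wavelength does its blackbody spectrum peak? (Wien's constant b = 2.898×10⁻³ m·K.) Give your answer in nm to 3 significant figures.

λ_max = b/T = 2.898×10⁻³ / 11700 = 2.48×10^-7 m = 247.7 nm.

248 nm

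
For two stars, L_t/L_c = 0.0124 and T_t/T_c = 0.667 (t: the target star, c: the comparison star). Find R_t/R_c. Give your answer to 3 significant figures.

0.250

L ∝ R²T⁴ gives R ∝ √L / T², so
R_t/R_c = √(0.0124) / (0.667)² = 0.1114 / 0.4449 = 0.2503.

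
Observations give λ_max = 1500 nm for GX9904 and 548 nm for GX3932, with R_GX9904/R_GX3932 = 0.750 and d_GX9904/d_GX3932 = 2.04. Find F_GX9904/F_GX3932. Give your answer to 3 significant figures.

Wien's law: T_GX9904/T_GX3932 = λ_GX3932/λ_GX9904 = 548/1500 = 0.3653.
L_GX9904/L_GX3932 = (R_GX9904/R_GX3932)²(T_GX9904/T_GX3932)⁴ = (0.750)²(0.3653)⁴ = 0.01002.
F_GX9904/F_GX3932 = (L_GX9904/L_GX3932)/(d_GX9904/d_GX3932)² = 0.01002/(2.04)² = 0.002408.

0.00241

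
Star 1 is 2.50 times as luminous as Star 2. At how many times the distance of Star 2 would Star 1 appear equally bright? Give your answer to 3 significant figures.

1.58

Equal flux requires L_1/d_1² = L_2/d_2², so d_1/d_2 = √(L_1/L_2)
= √(2.50) = 1.581.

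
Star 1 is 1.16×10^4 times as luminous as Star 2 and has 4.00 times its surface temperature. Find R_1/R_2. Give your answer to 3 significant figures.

L ∝ R²T⁴ gives R ∝ √L / T², so
R_1/R_2 = √(1.16×10^4) / (4.00)² = 107.7 / 16.00 = 6.731.

6.73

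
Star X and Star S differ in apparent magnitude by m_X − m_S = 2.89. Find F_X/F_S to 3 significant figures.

F_X/F_S = 10^(−(m_X − m_S)/2.5) = 10^(-2.89/2.5) = 10^-1.156 = 0.06982.

0.0698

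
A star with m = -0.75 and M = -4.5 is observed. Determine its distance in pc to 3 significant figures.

m − M = 5 log₁₀(d/10 pc)
-0.75 − (-4.5) = 3.75 = 5 log₁₀(d/10)
d = 10 × 10^(3.75/5) = 10 × 10^0.750 = 56.23 pc.

56.2 pc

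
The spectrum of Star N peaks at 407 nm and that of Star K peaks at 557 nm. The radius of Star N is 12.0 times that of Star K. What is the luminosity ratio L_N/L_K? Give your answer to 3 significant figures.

505

Wien's law gives T ∝ 1/λ_max, so T_N/T_K = λ_K/λ_N = 557/407 = 1.369.
Then L ∝ R²T⁴ gives L_N/L_K = (12.0)² × (1.369)⁴ = 144.0 × 3.508 = 505.1.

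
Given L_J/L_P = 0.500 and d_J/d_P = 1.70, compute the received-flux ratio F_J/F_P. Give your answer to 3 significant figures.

F = L/(4πd²), so F_J/F_P = (L_J/L_P) / (d_J/d_P)²
= 0.500 / (1.70)² = 0.500 / 2.890 = 0.1730.

0.173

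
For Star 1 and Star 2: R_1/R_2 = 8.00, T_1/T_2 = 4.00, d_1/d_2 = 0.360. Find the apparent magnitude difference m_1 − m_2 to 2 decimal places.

L_1/L_2 = (8.00)²(4.00)⁴ = 1.638×10^4.
F_1/F_2 = (L_1/L_2)/(d_1/d_2)² = 1.638×10^4/0.1296 = 1.264×10^5.
m_1 − m_2 = −2.5 log₁₀(1.264×10^5) = -12.75.

-12.75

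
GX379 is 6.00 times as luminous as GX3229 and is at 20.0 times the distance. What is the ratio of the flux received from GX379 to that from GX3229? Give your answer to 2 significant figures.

0.015

F = L/(4πd²), so F_GX379/F_GX3229 = (L_GX379/L_GX3229) / (d_GX379/d_GX3229)²
= 6.00 / (20.0)² = 6.00 / 400.0 = 0.01500.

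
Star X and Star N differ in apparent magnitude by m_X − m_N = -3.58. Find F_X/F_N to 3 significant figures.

F_X/F_N = 10^(−(m_X − m_N)/2.5) = 10^(3.58/2.5) = 10^1.432 = 27.04.

27.0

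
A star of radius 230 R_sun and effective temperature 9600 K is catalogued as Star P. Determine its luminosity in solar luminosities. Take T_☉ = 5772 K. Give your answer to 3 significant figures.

L/L_☉ = (R/R_☉)² (T/T_☉)⁴ = (230)² × (9600/5772)⁴
       = 5.290×10^4 × (1.663)⁴ = 5.290×10^4 × 7.652 = 4.048×10^5.

4.05×10^5 solar luminosities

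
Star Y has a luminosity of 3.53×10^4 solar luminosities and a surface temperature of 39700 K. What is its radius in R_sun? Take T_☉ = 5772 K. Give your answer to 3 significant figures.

R/R_☉ = √(L/L_☉) / (T/T_☉)² = √(3.53×10^4) / (6.878)²
       = 187.9 / 47.31 = 3.972.

3.97 R_sun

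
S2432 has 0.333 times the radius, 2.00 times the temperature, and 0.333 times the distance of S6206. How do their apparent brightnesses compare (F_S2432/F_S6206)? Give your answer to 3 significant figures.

L_S2432/L_S6206 = (R_S2432/R_S6206)²(T_S2432/T_S6206)⁴ = (0.333)² × (2.00)⁴ = 1.774.
F_S2432/F_S6206 = (L_S2432/L_S6206)/(d_S2432/d_S6206)² = 1.774 / (0.333)² = 16.00.

16.0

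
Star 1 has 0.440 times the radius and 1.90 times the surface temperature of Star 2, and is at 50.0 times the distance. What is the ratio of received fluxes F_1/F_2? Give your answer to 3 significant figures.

L_1/L_2 = (R_1/R_2)²(T_1/T_2)⁴ = (0.440)² × (1.90)⁴ = 2.523.
F_1/F_2 = (L_1/L_2)/(d_1/d_2)² = 2.523 / (50.0)² = 0.001009.

0.00101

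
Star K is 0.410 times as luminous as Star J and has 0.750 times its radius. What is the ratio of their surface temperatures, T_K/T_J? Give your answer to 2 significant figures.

0.92

L ∝ R²T⁴ gives T ∝ (L/R²)^(1/4), so
T_K/T_J = (0.410 / 0.750²)^(1/4) = (0.7289)^(1/4) = 0.9240.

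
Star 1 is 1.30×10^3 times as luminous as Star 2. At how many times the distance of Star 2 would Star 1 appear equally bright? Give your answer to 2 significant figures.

36

Equal flux requires L_1/d_1² = L_2/d_2², so d_1/d_2 = √(L_1/L_2)
= √(1.30×10^3) = 36.06.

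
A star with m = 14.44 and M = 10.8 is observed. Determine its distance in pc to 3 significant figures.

53.5 pc

m − M = 5 log₁₀(d/10 pc)
14.44 − (10.8) = 3.64 = 5 log₁₀(d/10)
d = 10 × 10^(3.64/5) = 10 × 10^0.728 = 53.46 pc.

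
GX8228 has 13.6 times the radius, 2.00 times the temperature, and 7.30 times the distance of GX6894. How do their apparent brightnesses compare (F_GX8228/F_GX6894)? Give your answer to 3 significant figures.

L_GX8228/L_GX6894 = (R_GX8228/R_GX6894)²(T_GX8228/T_GX6894)⁴ = (13.6)² × (2.00)⁴ = 2959.
F_GX8228/F_GX6894 = (L_GX8228/L_GX6894)/(d_GX8228/d_GX6894)² = 2959 / (7.30)² = 55.53.

55.5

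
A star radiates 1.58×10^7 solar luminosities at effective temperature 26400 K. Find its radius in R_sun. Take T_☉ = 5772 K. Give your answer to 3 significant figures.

R/R_☉ = √(L/L_☉) / (T/T_☉)² = √(1.58×10^7) / (4.574)²
       = 3975 / 20.92 = 190.0.

190 R_sun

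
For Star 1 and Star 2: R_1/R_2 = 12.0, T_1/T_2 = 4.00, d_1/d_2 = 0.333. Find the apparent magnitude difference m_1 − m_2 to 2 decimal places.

L_1/L_2 = (12.0)²(4.00)⁴ = 3.686×10^4.
F_1/F_2 = (L_1/L_2)/(d_1/d_2)² = 3.686×10^4/0.1109 = 3.324×10^5.
m_1 − m_2 = −2.5 log₁₀(3.324×10^5) = -13.80.

-13.80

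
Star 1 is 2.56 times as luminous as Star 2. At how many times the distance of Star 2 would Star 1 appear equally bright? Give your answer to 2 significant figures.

Equal flux requires L_1/d_1² = L_2/d_2², so d_1/d_2 = √(L_1/L_2)
= √(2.56) = 1.600.

1.6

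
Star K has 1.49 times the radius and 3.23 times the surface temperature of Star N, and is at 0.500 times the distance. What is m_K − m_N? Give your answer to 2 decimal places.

-7.46

L_K/L_N = (1.49)²(3.23)⁴ = 241.6.
F_K/F_N = (L_K/L_N)/(d_K/d_N)² = 241.6/0.2500 = 966.6.
m_K − m_N = −2.5 log₁₀(966.6) = -7.46.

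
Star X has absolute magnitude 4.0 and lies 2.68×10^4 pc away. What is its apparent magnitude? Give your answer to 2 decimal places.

21.14

m = M + 5 log₁₀(d/10 pc) = 4.0 + 5 log₁₀(2.68×10^4/10)
  = 4.0 + 5 × 3.428 = 4.0 + 17.14 = 21.14.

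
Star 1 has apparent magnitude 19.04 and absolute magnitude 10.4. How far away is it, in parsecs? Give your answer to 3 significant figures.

535 pc

m − M = 5 log₁₀(d/10 pc)
19.04 − (10.4) = 8.64 = 5 log₁₀(d/10)
d = 10 × 10^(8.64/5) = 10 × 10^1.728 = 534.6 pc.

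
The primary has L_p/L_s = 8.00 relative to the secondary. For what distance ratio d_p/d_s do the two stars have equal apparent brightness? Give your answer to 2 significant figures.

Equal flux requires L_p/d_p² = L_s/d_s², so d_p/d_s = √(L_p/L_s)
= √(8.00) = 2.828.

2.8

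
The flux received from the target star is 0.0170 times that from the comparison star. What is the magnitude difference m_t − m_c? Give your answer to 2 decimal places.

m_t − m_c = −2.5 log₁₀(F_t/F_c) = −2.5 log₁₀(0.0170) = −2.5 × (-1.770) = 4.424.

4.42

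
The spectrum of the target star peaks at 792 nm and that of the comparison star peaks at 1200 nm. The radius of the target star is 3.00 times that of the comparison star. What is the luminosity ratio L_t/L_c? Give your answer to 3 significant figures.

47.4

Wien's law gives T ∝ 1/λ_max, so T_t/T_c = λ_c/λ_t = 1200/792 = 1.515.
Then L ∝ R²T⁴ gives L_t/L_c = (3.00)² × (1.515)⁴ = 9.000 × 5.270 = 47.43.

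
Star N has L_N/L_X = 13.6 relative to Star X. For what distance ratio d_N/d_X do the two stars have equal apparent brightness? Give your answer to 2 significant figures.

3.7

Equal flux requires L_N/d_N² = L_X/d_X², so d_N/d_X = √(L_N/L_X)
= √(13.6) = 3.688.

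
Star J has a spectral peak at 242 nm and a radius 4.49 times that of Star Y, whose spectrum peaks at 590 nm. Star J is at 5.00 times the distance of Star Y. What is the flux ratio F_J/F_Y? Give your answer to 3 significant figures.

28.5

Wien's law: T_J/T_Y = λ_Y/λ_J = 590/242 = 2.438.
L_J/L_Y = (R_J/R_Y)²(T_J/T_Y)⁴ = (4.49)²(2.438)⁴ = 712.3.
F_J/F_Y = (L_J/L_Y)/(d_J/d_Y)² = 712.3/(5.00)² = 28.49.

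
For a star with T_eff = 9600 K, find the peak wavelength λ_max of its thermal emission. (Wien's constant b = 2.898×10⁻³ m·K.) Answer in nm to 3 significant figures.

302 nm

λ_max = b/T = 2.898×10⁻³ / 9600 = 3.02×10^-7 m = 301.9 nm.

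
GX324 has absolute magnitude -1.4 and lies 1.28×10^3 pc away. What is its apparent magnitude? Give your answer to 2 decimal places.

9.14

m = M + 5 log₁₀(d/10 pc) = -1.4 + 5 log₁₀(1.28×10^3/10)
  = -1.4 + 5 × 2.107 = -1.4 + 10.54 = 9.14.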